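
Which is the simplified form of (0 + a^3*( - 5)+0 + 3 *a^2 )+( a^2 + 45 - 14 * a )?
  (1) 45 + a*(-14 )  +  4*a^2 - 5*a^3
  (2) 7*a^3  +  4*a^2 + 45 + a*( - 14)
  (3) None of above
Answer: 1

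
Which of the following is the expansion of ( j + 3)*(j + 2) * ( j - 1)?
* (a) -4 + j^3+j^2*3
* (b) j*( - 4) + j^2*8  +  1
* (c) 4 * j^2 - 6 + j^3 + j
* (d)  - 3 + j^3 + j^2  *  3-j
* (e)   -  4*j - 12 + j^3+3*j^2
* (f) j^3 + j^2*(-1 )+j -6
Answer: c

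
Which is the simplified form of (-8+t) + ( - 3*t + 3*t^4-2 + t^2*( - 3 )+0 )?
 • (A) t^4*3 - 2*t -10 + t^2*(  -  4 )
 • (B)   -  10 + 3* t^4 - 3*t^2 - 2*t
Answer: B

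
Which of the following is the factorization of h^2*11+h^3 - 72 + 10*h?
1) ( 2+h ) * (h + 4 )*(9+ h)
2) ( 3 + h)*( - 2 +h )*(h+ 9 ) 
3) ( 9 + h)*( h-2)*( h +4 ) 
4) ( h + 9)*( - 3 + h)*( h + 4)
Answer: 3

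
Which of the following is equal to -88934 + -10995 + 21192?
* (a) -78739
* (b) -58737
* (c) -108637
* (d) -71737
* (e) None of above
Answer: e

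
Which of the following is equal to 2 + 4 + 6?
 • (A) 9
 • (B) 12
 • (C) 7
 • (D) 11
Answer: B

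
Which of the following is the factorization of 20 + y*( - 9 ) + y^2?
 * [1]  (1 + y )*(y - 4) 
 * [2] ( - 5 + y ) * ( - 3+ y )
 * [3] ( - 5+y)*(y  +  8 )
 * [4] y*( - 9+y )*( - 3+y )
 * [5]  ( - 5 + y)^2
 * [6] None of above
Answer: 6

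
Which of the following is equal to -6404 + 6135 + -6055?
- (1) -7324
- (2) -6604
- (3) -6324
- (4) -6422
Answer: 3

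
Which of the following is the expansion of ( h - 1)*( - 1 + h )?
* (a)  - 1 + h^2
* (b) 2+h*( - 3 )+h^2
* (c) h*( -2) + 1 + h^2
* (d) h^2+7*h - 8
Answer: c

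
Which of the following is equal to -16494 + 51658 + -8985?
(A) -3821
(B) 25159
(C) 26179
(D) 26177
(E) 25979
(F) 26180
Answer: C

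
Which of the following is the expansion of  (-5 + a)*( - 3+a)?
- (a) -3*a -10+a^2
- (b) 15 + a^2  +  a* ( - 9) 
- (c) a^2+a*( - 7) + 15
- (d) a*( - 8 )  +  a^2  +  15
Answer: d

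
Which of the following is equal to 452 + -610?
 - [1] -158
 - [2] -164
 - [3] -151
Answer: 1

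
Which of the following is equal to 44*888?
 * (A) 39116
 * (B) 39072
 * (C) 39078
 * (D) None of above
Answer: B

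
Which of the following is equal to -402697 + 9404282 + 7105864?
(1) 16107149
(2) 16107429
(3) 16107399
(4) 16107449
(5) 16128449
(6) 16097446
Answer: 4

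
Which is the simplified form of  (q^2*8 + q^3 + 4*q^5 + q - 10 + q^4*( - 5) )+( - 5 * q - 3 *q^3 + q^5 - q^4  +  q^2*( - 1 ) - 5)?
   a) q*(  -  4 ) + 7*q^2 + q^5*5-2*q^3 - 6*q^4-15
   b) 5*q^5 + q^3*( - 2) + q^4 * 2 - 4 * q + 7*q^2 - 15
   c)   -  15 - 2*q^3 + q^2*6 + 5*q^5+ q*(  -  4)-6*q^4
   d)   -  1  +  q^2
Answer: a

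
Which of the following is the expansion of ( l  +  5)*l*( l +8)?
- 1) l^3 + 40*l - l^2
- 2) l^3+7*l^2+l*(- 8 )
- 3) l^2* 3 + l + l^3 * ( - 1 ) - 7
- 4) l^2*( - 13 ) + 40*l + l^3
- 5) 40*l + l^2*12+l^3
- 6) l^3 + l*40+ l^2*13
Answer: 6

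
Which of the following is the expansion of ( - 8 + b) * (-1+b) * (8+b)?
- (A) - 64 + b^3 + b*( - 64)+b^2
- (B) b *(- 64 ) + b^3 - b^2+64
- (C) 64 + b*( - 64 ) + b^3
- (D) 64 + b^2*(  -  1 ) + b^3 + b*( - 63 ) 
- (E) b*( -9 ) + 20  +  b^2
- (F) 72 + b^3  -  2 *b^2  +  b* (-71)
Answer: B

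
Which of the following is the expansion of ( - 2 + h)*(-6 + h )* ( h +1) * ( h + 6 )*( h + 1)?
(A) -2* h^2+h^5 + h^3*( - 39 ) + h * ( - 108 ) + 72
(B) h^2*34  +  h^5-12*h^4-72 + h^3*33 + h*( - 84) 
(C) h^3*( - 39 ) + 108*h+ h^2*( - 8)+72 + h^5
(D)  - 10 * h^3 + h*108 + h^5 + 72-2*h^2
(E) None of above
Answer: E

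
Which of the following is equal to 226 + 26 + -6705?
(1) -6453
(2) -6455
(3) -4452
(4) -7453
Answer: 1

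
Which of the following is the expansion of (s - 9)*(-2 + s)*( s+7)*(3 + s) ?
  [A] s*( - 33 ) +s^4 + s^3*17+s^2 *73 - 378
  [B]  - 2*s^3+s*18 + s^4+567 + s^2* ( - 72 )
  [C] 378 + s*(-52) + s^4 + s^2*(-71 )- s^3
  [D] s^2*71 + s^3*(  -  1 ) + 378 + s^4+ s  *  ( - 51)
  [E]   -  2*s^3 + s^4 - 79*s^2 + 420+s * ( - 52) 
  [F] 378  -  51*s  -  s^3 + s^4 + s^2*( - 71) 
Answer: F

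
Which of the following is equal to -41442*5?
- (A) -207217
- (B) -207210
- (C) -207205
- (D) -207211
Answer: B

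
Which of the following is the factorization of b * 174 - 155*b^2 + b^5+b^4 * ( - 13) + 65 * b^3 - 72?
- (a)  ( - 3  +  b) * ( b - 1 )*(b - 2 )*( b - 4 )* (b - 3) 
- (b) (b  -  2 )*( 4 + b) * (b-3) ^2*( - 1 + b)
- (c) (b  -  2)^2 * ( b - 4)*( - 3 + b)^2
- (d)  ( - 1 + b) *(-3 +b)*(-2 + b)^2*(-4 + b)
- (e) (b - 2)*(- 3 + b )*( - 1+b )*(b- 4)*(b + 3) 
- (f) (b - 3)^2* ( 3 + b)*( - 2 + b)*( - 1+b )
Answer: a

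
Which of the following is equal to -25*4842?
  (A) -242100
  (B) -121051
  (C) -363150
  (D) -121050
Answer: D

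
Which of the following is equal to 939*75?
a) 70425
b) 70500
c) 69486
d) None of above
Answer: a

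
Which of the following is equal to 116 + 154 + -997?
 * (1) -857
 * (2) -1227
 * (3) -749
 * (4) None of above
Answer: 4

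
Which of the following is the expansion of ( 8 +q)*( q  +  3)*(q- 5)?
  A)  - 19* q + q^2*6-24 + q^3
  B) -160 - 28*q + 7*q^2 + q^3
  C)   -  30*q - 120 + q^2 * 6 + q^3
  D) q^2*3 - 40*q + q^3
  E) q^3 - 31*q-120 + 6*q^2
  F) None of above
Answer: E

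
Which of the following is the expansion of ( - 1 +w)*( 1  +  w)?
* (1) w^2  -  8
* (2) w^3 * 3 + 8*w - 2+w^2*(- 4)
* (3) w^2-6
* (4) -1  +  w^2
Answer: 4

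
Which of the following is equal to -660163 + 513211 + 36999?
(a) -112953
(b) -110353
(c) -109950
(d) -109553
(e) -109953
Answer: e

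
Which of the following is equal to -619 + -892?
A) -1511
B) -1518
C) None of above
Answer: A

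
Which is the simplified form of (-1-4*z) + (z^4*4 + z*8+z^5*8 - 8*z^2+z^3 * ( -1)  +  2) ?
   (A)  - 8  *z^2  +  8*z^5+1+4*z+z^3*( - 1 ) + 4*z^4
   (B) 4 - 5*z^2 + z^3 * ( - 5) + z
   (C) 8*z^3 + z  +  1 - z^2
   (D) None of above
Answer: A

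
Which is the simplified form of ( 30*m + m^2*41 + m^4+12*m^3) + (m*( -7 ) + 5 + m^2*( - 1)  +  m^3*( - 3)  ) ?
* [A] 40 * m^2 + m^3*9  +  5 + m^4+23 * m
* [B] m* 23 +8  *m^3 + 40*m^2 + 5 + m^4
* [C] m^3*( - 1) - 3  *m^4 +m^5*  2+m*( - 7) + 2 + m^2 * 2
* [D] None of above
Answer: A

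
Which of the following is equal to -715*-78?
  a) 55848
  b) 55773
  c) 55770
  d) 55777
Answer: c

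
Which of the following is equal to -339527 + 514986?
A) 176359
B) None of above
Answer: B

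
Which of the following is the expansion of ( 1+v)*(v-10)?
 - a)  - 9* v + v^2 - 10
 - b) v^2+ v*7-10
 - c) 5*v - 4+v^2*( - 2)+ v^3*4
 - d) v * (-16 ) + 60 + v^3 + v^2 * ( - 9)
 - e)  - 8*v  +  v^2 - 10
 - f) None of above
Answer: a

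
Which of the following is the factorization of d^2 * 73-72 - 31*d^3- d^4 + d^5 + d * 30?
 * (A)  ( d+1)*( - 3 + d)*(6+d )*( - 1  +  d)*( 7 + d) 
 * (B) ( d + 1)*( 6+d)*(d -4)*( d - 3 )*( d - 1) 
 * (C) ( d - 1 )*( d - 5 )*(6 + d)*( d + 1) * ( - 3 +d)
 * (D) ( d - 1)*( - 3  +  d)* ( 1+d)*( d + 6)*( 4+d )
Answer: B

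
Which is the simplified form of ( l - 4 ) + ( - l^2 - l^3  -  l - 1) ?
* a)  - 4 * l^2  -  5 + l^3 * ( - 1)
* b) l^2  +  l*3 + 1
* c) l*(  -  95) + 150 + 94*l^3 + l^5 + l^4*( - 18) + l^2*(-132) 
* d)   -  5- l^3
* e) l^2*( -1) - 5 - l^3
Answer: e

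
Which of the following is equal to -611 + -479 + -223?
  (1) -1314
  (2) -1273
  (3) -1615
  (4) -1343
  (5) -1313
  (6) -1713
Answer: 5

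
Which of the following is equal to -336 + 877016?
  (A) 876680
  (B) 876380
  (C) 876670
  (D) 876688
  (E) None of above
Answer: A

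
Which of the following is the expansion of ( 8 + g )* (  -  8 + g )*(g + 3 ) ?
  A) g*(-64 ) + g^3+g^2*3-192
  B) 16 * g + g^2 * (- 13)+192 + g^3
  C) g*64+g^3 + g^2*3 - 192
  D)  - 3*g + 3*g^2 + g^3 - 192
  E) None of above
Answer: A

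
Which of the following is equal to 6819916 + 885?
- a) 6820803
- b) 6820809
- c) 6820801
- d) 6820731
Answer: c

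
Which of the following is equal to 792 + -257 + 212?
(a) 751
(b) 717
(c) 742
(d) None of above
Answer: d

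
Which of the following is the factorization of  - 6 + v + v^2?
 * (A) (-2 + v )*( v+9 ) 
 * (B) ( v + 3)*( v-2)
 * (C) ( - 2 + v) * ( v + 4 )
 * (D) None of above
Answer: B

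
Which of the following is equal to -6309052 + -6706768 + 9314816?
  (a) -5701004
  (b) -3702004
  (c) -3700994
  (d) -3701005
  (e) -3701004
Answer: e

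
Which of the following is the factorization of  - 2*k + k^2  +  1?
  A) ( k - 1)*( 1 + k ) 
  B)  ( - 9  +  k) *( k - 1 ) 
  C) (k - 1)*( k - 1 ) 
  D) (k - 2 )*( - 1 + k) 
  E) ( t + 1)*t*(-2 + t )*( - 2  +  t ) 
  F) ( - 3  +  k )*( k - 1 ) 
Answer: C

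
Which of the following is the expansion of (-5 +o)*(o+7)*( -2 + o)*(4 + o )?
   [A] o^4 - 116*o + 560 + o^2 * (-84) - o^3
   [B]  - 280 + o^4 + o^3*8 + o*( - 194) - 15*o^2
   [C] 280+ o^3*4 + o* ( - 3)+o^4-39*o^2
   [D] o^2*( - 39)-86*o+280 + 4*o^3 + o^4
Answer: D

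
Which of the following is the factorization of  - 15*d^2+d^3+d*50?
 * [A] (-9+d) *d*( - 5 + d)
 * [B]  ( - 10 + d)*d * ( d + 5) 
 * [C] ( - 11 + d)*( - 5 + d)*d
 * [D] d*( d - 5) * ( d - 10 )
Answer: D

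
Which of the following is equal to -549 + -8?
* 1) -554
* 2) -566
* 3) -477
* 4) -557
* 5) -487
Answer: 4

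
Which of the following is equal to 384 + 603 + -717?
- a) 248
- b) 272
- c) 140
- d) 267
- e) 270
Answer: e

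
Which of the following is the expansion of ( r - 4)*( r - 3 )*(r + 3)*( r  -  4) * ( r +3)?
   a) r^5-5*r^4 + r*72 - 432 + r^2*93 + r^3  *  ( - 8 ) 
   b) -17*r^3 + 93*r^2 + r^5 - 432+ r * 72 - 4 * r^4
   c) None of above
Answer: c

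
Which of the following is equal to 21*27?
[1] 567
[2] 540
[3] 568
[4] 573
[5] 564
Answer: 1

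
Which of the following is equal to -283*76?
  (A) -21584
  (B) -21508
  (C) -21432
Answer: B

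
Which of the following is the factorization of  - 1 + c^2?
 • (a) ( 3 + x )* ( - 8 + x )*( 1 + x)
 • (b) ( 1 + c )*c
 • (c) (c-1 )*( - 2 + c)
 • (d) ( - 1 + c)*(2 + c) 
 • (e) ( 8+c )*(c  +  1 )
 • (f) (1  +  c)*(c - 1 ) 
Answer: f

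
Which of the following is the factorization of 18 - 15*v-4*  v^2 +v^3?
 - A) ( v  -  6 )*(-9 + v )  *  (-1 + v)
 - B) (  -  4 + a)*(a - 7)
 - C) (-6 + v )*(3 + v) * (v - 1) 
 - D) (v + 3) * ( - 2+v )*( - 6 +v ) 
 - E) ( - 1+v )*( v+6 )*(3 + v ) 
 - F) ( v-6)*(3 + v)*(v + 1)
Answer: C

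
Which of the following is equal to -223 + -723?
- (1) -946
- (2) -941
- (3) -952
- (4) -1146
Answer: 1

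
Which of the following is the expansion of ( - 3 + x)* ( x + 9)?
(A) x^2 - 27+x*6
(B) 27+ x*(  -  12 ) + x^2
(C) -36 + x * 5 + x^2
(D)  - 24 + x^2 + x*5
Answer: A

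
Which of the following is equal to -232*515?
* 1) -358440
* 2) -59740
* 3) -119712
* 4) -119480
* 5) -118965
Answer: 4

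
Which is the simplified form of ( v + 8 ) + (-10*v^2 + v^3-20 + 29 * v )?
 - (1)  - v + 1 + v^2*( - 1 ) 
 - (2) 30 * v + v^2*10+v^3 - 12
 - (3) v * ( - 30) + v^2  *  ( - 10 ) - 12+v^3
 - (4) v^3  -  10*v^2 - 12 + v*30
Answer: 4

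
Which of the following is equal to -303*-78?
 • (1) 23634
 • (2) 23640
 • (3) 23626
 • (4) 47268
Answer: 1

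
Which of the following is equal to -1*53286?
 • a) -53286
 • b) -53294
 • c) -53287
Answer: a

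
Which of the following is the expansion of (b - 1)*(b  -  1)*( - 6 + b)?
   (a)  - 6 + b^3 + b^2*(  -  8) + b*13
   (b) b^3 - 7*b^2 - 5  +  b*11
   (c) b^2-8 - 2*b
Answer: a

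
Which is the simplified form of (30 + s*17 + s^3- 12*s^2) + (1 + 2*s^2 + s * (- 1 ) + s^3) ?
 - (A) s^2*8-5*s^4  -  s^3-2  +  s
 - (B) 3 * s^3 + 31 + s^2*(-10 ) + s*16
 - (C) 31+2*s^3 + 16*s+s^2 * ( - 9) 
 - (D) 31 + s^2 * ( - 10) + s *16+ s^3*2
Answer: D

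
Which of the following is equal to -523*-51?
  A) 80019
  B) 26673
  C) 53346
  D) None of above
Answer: B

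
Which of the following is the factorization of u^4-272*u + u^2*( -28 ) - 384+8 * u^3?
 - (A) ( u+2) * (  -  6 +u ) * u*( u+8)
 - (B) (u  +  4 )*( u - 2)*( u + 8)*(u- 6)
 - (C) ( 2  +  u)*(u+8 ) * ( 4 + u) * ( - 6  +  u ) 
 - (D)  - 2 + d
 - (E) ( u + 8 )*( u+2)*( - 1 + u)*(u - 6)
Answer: C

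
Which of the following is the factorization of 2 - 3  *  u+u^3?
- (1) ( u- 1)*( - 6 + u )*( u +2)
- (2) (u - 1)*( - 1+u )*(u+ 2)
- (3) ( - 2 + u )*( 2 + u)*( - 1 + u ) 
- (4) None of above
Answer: 2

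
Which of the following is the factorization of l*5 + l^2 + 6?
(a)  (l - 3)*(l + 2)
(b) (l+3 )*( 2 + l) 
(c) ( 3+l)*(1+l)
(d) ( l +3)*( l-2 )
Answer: b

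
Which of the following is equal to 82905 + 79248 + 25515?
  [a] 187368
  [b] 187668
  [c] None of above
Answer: b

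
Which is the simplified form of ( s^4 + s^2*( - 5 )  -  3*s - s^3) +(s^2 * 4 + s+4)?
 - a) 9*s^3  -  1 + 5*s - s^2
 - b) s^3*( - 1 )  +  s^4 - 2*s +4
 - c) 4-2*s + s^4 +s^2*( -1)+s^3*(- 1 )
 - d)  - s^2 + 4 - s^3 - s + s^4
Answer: c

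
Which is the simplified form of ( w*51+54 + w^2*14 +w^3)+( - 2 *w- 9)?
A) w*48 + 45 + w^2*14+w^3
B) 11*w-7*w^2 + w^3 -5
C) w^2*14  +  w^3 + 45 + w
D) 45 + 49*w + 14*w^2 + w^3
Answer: D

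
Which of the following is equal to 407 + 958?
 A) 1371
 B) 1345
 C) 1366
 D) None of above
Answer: D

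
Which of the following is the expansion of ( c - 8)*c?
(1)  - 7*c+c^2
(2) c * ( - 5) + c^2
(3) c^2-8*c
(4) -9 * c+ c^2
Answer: 3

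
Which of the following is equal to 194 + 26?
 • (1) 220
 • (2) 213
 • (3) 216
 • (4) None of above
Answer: 1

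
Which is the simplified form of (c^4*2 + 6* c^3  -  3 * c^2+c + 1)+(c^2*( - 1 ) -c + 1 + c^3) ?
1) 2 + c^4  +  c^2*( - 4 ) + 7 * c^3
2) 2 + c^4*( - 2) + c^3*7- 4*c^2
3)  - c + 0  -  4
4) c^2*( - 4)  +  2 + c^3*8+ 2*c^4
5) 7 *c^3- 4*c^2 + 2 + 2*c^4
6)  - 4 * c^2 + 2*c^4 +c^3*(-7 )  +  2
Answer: 5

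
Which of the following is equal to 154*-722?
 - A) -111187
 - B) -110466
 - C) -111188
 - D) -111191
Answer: C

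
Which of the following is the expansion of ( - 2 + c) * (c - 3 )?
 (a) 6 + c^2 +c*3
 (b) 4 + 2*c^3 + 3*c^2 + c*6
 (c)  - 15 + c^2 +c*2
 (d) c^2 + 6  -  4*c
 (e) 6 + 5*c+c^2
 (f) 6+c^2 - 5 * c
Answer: f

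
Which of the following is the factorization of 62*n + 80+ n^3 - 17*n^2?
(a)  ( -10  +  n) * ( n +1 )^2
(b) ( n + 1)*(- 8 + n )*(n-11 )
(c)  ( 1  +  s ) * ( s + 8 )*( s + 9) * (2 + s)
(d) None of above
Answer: d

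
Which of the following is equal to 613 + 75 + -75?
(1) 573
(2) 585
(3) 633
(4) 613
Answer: 4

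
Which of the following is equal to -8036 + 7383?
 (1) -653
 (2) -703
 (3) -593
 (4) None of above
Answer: 1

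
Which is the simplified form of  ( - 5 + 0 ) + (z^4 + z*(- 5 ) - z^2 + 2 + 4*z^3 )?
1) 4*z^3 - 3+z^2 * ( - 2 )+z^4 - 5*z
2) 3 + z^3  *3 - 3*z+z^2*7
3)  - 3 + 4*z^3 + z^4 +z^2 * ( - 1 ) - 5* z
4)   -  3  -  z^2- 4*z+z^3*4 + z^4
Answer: 3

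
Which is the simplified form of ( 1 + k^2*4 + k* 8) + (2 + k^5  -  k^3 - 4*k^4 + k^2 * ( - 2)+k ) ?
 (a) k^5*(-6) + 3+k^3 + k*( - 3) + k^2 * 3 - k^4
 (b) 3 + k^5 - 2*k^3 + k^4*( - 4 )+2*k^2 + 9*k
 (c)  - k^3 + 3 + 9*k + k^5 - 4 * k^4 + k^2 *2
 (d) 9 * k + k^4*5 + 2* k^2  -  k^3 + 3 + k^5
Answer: c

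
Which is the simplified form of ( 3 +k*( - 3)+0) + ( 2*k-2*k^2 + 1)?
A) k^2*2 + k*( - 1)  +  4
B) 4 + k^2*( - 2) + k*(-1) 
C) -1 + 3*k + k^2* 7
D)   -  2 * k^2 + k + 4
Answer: B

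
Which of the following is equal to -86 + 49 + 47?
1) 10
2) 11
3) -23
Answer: 1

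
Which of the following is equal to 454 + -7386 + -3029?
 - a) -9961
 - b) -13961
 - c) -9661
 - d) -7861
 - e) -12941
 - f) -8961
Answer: a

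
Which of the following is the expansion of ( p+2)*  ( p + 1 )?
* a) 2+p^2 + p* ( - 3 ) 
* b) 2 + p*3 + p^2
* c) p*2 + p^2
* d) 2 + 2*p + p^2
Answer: b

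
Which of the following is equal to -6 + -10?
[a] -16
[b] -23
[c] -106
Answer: a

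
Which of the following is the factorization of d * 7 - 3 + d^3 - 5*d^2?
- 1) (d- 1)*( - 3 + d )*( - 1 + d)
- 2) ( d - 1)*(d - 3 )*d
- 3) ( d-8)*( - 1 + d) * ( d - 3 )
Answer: 1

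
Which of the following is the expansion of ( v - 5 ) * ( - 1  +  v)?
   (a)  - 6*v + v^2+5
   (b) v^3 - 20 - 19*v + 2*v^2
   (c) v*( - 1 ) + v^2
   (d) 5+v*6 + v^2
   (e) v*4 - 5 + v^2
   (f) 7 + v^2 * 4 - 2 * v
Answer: a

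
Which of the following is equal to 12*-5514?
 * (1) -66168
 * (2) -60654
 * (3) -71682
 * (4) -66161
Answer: 1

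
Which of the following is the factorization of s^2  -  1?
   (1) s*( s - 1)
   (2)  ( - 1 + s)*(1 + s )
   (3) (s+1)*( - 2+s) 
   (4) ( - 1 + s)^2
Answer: 2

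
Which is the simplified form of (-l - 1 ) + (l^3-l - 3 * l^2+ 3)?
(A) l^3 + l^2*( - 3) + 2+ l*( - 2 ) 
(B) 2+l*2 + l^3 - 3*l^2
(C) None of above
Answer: A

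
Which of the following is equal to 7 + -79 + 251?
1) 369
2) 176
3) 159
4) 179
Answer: 4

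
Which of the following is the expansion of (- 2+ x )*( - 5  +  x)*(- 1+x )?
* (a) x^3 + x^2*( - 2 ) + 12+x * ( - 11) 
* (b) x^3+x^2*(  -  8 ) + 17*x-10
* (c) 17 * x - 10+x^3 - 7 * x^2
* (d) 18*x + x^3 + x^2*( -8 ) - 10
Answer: b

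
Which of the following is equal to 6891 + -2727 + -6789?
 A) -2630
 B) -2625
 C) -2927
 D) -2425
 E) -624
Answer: B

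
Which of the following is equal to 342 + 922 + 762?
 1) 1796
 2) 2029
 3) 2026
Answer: 3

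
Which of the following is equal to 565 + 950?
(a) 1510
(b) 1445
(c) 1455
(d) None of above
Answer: d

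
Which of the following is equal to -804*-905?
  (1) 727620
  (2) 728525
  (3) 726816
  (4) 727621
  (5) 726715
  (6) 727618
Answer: 1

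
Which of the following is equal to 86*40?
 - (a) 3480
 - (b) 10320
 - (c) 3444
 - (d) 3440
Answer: d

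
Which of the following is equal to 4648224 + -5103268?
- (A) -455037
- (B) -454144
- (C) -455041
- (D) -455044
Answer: D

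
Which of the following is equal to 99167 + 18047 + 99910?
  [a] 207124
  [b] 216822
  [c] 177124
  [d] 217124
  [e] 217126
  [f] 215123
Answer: d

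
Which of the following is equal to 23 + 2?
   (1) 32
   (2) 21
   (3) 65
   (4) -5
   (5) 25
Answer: 5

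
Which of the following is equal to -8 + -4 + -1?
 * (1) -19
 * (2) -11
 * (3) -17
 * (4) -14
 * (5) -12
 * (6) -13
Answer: 6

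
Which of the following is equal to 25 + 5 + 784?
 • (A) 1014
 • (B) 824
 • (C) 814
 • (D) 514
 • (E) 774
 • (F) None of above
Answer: C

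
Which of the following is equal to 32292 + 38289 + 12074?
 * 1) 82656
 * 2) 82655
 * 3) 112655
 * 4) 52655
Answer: 2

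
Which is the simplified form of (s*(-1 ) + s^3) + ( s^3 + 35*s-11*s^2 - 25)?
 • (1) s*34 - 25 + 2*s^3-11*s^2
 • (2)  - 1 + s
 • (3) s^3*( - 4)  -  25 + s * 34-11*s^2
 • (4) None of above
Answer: 1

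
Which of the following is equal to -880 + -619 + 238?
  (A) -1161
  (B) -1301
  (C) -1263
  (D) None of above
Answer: D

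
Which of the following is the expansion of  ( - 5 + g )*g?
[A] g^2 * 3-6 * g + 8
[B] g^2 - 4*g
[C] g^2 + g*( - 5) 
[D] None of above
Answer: C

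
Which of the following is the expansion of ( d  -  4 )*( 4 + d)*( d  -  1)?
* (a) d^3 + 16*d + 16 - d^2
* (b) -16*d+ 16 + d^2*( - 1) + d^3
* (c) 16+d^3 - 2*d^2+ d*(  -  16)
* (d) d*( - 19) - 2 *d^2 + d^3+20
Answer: b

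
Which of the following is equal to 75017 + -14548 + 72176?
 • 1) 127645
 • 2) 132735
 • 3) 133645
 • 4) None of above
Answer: 4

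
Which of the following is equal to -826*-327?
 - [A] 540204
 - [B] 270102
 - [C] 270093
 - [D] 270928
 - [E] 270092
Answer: B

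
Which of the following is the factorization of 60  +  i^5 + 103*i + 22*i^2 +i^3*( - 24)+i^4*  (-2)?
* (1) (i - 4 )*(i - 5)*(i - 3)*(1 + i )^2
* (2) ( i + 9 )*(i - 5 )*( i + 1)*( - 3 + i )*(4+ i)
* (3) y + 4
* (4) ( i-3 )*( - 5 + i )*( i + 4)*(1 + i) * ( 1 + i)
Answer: 4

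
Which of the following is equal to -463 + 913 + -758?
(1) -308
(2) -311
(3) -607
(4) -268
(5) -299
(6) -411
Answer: 1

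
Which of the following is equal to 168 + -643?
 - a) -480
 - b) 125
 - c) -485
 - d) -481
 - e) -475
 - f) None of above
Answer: e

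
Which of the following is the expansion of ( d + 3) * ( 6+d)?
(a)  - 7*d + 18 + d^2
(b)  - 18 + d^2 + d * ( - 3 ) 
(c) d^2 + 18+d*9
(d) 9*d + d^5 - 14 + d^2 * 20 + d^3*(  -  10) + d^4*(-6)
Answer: c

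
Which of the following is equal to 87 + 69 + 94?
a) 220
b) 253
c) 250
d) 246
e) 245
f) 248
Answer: c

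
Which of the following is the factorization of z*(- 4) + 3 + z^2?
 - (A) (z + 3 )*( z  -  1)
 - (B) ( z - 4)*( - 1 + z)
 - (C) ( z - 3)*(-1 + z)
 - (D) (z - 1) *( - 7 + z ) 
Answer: C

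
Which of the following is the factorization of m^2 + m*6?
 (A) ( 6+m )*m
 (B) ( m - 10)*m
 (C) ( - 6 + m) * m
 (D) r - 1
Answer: A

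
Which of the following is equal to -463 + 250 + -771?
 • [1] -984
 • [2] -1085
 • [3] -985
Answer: 1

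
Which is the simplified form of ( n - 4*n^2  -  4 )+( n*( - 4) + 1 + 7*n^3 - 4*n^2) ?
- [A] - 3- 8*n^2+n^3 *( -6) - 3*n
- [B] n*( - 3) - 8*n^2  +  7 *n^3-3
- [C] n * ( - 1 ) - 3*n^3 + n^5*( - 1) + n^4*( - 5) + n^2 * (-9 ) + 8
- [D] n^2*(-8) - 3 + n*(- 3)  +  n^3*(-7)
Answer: B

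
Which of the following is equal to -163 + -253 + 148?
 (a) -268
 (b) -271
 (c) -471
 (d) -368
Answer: a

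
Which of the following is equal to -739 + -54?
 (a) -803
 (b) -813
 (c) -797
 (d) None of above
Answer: d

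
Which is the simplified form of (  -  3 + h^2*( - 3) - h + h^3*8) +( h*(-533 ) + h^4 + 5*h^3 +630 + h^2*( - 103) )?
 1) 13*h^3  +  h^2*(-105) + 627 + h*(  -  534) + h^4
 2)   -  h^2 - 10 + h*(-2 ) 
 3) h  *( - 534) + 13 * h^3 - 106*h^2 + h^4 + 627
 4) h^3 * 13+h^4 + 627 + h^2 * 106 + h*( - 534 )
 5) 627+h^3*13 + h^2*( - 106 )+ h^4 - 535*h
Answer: 3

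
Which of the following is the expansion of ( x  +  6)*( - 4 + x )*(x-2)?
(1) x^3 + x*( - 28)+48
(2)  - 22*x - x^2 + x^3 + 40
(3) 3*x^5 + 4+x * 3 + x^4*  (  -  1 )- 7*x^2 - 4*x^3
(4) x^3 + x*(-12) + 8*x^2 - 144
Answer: 1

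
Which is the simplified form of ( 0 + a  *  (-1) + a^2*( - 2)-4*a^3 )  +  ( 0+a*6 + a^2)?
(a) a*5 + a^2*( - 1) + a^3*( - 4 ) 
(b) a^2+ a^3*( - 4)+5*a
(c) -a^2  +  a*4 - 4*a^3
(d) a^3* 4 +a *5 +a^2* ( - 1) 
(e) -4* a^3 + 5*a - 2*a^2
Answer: a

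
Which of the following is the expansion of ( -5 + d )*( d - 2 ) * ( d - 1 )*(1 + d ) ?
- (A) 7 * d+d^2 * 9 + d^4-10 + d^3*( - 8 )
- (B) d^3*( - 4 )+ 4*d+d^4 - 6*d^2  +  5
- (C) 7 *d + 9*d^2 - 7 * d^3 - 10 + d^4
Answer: C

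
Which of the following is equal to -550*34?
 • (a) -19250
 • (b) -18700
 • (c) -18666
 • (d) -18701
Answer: b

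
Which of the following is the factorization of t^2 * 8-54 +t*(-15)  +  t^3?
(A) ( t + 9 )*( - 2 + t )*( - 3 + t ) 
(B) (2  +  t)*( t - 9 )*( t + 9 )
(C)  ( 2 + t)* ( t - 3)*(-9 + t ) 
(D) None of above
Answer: D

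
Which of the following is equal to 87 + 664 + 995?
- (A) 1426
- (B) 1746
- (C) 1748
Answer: B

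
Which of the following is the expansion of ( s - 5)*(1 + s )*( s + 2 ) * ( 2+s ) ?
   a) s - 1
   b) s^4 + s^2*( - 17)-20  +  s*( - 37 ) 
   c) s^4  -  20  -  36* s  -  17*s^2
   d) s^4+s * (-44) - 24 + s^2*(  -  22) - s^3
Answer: c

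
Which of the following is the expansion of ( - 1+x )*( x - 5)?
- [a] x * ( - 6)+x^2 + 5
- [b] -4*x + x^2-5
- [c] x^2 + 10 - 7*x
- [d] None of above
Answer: a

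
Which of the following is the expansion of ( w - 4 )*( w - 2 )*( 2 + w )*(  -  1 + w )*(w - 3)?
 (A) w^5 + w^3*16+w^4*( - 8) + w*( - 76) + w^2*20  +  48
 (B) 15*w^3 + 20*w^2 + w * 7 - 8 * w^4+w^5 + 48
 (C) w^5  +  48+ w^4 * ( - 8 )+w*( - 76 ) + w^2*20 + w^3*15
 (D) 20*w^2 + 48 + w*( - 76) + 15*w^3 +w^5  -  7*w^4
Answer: C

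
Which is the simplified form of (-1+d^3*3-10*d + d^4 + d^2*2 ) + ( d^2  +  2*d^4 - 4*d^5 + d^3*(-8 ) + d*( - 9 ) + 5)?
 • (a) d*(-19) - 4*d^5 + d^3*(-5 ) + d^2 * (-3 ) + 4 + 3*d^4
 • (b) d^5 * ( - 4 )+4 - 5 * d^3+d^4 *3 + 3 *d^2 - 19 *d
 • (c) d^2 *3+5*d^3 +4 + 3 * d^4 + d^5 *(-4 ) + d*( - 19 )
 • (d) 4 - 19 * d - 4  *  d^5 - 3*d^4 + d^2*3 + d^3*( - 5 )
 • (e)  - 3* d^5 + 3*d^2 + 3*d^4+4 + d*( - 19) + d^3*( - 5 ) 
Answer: b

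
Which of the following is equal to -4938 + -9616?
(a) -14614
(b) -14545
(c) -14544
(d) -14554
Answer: d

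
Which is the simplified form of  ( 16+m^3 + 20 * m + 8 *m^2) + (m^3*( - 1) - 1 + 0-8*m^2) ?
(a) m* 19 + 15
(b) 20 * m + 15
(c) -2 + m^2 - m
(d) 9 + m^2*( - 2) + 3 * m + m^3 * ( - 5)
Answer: b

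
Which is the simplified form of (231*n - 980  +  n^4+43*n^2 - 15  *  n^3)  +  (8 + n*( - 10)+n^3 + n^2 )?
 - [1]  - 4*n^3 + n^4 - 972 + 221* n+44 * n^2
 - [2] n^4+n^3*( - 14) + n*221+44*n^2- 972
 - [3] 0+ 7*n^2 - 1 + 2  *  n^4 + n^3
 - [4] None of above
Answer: 2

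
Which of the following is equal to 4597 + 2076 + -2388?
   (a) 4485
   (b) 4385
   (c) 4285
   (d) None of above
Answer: c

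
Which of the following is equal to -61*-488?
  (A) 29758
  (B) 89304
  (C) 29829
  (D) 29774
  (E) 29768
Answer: E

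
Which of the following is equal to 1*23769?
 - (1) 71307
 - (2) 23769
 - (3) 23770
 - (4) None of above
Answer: 2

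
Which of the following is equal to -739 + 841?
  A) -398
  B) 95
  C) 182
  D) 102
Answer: D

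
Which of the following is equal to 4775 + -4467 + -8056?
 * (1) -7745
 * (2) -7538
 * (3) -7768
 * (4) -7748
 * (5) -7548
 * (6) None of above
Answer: 4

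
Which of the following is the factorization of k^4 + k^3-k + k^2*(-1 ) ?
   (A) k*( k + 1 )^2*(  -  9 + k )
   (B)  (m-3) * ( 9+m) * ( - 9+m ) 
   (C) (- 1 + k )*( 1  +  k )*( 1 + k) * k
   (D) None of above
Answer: C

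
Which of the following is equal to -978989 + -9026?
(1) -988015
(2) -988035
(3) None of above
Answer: 1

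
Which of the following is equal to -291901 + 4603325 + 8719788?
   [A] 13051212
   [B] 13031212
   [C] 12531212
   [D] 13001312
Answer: B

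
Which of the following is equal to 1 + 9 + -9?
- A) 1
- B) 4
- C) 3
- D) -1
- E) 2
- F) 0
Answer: A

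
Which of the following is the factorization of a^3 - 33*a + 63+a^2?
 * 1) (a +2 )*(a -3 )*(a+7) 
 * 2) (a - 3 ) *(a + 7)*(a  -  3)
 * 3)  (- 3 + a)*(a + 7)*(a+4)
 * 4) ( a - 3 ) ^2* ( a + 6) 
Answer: 2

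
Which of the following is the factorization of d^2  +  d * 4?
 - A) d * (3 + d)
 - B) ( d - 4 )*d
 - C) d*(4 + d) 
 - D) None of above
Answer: C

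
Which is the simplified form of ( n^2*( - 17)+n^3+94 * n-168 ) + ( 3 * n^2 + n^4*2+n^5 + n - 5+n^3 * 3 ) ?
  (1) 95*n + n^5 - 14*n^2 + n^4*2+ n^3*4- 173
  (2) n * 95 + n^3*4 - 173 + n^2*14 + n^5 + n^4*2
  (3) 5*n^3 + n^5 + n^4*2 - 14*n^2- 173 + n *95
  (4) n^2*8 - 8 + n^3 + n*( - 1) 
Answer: 1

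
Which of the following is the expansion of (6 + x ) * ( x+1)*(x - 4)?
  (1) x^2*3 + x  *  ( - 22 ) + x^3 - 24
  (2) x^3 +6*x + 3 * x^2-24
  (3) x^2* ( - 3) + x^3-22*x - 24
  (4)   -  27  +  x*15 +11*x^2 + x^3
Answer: 1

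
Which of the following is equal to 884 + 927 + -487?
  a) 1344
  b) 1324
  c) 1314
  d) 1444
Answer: b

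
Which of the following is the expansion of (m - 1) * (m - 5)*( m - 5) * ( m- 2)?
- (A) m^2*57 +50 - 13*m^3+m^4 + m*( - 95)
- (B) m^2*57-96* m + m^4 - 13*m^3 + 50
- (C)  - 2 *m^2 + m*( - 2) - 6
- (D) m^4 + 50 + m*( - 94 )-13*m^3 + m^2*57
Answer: A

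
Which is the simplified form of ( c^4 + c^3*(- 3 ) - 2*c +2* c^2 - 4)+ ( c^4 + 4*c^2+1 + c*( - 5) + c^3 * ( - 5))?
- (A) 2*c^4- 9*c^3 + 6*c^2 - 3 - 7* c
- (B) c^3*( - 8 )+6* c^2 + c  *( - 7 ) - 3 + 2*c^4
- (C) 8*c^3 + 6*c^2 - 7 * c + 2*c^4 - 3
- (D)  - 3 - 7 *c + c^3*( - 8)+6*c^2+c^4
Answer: B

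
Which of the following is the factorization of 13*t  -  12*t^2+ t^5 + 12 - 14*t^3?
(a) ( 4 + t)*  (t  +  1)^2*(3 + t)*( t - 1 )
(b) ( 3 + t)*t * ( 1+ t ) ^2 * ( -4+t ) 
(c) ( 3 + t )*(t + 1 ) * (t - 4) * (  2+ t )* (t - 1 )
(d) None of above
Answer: d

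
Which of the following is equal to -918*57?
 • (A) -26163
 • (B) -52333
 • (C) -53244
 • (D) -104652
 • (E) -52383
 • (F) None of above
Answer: F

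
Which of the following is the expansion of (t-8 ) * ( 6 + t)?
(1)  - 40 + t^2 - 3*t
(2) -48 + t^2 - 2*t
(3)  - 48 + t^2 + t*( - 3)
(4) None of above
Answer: 2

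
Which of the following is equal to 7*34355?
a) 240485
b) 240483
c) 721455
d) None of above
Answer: a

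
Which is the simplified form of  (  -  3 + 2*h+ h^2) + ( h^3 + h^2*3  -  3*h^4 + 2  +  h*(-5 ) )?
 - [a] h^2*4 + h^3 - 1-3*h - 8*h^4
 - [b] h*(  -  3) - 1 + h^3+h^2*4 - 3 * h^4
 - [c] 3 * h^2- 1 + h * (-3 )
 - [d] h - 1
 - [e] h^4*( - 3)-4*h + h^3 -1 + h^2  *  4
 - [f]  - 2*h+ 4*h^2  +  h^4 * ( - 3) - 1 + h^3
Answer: b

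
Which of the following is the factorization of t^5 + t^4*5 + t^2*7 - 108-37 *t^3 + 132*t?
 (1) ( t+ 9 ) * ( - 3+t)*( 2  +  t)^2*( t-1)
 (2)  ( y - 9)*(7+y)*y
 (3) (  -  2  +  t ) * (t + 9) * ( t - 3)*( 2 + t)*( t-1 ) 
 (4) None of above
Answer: 3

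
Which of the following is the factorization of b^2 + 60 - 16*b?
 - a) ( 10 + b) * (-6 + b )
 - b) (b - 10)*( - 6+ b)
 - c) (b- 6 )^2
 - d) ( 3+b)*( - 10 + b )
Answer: b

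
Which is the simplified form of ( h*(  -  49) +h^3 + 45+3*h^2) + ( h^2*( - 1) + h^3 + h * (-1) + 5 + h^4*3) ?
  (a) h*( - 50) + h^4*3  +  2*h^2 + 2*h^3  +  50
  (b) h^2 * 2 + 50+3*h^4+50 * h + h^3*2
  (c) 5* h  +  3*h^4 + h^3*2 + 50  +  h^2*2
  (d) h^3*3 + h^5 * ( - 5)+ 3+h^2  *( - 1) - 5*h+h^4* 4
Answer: a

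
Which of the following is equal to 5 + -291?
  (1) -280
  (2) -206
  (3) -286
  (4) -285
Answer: 3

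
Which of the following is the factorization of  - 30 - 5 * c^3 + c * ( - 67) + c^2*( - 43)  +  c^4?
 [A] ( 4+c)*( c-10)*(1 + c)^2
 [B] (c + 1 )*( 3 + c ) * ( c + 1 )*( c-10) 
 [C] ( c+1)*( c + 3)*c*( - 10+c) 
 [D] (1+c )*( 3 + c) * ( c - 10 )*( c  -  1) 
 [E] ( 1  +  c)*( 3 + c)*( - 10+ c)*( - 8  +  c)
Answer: B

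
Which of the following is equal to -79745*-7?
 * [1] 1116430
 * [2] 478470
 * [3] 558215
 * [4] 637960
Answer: 3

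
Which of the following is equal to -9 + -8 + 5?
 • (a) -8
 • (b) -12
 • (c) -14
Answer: b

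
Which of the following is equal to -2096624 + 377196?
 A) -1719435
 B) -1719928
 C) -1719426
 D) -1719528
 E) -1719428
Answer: E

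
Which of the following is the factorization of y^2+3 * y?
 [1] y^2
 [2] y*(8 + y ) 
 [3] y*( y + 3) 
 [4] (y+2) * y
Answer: 3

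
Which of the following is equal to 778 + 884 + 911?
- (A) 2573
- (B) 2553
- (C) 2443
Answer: A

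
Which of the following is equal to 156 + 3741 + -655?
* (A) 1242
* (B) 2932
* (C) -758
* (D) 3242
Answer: D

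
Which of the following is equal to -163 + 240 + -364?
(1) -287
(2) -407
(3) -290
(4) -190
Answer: 1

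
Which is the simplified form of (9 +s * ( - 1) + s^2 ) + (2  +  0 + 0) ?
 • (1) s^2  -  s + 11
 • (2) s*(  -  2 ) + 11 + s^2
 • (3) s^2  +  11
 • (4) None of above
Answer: 1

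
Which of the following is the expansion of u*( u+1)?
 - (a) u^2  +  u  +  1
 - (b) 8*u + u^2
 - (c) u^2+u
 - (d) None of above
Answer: c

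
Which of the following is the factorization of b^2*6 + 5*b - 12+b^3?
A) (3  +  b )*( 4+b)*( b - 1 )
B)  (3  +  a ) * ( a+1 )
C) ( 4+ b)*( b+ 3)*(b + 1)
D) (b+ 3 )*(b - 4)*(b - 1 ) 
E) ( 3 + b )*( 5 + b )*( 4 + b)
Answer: A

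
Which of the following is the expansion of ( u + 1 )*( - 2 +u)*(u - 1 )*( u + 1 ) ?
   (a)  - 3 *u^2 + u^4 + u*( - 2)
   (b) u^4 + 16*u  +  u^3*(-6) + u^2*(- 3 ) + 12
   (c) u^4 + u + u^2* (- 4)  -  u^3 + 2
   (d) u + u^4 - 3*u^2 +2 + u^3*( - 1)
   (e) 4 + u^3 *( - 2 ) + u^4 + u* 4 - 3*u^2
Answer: d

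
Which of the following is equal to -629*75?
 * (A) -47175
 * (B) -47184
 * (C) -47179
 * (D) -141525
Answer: A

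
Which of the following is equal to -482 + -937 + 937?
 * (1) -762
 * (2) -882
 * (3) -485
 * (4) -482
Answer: 4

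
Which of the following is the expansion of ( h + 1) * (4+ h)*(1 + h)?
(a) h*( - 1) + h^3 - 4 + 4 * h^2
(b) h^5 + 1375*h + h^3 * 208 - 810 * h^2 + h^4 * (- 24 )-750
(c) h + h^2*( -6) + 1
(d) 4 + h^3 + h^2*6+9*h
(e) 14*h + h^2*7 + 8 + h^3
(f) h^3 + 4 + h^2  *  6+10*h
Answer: d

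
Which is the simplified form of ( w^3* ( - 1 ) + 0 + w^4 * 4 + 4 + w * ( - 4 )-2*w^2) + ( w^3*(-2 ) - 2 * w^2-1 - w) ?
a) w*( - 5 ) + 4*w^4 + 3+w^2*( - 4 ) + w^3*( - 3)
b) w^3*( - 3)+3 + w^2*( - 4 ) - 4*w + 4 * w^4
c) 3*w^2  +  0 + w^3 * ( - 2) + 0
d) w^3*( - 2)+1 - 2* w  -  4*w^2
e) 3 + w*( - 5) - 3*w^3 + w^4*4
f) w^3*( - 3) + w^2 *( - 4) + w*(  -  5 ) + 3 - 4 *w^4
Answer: a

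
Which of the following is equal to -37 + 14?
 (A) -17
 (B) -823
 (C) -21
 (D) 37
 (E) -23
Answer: E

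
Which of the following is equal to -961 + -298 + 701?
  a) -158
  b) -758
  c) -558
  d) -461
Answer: c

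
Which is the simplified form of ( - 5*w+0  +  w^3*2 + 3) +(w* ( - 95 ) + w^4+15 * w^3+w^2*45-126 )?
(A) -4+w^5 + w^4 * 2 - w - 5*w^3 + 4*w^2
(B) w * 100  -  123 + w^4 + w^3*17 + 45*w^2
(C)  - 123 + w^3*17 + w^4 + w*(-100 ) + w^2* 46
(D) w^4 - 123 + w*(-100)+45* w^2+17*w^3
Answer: D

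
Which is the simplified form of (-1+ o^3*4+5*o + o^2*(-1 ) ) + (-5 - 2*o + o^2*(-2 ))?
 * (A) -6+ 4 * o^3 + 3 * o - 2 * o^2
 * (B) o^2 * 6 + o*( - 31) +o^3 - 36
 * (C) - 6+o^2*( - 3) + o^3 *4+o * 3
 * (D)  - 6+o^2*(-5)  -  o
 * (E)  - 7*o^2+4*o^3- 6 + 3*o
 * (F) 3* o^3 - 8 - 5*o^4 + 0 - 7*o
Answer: C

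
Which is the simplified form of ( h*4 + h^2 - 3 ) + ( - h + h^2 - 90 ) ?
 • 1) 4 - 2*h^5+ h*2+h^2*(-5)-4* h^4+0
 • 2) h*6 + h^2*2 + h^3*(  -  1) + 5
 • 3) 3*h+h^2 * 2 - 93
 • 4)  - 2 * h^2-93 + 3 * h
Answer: 3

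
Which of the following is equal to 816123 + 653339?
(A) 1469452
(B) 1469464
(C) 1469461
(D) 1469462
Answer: D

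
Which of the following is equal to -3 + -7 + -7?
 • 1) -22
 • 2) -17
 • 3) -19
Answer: 2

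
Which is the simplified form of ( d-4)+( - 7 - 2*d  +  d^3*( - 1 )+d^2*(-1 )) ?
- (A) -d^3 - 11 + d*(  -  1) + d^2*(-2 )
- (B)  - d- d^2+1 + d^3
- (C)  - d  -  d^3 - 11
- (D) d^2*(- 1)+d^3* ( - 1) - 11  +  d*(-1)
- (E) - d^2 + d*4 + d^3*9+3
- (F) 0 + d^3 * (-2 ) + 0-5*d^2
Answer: D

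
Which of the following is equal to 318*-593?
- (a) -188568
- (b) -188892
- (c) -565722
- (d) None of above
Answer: d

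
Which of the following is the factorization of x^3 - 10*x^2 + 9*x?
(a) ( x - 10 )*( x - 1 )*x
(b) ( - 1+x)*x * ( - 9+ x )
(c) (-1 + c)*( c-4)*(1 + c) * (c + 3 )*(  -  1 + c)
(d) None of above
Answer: b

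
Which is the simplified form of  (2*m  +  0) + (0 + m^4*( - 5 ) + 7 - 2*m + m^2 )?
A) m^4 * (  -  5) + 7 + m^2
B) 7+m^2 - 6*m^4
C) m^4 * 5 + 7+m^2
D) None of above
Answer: A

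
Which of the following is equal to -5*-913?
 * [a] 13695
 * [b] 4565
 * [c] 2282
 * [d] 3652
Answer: b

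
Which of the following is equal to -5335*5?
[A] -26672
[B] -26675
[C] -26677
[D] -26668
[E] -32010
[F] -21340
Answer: B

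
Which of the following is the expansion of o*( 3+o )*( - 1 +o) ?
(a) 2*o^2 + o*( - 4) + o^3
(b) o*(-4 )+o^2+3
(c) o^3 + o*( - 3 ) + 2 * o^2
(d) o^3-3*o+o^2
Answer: c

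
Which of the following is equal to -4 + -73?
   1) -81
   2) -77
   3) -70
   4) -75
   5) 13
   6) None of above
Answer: 2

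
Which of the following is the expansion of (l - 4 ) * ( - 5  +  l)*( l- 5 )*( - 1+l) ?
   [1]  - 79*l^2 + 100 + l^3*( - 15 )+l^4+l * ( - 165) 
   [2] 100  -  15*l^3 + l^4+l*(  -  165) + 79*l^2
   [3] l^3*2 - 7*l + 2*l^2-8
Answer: 2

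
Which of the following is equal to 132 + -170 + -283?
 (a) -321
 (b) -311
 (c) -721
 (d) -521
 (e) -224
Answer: a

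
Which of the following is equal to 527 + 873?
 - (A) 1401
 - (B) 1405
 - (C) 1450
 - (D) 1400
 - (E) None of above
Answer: D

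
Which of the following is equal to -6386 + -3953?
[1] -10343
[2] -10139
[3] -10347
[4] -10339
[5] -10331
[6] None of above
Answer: 4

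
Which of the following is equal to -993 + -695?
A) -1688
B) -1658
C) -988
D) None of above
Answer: A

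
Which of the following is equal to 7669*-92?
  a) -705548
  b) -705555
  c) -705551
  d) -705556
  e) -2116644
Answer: a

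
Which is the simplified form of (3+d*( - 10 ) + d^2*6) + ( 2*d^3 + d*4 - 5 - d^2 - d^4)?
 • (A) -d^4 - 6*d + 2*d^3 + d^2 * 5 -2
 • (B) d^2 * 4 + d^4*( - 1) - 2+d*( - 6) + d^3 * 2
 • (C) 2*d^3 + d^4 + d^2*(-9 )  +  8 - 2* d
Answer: A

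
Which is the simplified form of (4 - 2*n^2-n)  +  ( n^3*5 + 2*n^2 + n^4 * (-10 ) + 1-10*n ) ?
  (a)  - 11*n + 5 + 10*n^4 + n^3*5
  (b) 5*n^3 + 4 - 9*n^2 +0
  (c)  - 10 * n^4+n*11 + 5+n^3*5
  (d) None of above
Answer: d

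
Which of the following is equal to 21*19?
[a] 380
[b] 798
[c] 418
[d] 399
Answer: d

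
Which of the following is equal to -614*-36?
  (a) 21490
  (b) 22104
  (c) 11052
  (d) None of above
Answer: b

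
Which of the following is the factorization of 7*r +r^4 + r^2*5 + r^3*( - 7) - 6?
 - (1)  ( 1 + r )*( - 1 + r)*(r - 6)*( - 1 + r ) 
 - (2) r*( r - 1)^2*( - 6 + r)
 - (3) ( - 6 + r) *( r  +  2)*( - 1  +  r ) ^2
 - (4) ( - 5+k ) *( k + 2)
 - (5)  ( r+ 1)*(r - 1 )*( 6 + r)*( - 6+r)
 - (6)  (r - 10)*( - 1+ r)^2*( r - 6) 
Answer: 1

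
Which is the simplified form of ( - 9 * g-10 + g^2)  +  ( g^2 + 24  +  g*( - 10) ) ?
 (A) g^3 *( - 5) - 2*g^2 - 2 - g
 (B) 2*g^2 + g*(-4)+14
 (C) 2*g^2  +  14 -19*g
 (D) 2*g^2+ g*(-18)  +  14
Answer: C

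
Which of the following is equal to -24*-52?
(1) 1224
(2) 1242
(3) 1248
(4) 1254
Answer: 3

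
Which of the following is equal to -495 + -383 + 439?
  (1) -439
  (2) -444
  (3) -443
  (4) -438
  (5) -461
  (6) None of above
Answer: 1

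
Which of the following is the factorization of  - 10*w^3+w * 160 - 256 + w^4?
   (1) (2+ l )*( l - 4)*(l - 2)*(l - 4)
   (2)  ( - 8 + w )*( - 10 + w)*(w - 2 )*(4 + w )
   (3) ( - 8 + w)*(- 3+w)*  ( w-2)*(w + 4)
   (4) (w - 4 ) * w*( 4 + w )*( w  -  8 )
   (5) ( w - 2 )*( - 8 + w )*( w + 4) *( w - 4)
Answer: 5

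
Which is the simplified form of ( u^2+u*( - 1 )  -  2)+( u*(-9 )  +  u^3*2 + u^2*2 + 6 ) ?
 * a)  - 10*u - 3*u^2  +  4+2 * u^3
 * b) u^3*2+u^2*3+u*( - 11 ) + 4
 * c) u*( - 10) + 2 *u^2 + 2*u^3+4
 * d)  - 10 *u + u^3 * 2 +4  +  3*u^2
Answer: d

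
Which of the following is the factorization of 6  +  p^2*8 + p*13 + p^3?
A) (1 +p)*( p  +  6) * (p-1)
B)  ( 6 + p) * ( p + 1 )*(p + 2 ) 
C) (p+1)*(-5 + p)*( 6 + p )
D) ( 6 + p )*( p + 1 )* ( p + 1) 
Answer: D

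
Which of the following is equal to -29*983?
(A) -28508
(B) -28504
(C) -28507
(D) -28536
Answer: C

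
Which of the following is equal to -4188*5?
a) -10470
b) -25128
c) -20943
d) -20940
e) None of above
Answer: d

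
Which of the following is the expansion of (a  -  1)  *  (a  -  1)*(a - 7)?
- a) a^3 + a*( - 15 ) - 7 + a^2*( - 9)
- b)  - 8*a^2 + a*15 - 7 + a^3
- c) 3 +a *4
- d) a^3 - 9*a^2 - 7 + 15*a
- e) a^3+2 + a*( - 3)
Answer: d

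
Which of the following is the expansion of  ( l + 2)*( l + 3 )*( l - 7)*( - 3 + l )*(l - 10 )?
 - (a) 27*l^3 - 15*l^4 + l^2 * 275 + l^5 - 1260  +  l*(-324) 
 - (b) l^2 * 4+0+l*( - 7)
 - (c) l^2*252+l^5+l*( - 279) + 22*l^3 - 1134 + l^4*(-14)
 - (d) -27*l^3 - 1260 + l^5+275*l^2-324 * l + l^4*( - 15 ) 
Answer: a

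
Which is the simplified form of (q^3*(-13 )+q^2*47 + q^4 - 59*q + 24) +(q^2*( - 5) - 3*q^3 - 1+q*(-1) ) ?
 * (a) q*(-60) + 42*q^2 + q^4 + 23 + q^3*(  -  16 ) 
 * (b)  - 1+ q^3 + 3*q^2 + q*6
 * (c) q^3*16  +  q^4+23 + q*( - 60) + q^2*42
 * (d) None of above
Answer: a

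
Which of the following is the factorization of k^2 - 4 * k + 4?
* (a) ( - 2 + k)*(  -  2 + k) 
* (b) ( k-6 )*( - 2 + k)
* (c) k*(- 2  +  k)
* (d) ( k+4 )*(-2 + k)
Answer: a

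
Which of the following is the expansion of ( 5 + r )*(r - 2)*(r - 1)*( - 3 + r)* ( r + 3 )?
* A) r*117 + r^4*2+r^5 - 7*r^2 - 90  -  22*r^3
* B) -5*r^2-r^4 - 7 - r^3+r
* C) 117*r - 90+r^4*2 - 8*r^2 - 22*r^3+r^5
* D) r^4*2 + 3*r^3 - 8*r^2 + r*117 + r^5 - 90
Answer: C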